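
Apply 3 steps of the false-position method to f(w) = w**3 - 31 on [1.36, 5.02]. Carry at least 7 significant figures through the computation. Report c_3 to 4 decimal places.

False-position update: c = (a·f(b) − b·f(a))/(f(b) − f(a)); replace the endpoint whose sign matches f(c).
f(1.360000) = -28.484544, f(5.020000) = 95.506008
step 1: c = 2.200818, f(c) = -20.340125 < 0 → new bracket [2.200818, 5.020000]
step 2: c = 2.695806, f(c) = -11.408576 < 0 → new bracket [2.695806, 5.020000]
step 3: c = 2.943815, f(c) = -5.488765 < 0 → new bracket [2.943815, 5.020000]

2.9438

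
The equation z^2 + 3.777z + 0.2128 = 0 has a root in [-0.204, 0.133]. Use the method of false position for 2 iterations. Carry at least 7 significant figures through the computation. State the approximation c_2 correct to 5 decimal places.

-0.05758

False-position update: c = (a·f(b) − b·f(a))/(f(b) − f(a)); replace the endpoint whose sign matches f(c).
f(-0.204000) = -0.516092, f(0.133000) = 0.732830
step 1: c = -0.064742, f(c) = -0.027537 < 0 → new bracket [-0.064742, 0.133000]
step 2: c = -0.057580, f(c) = -0.001365 < 0 → new bracket [-0.057580, 0.133000]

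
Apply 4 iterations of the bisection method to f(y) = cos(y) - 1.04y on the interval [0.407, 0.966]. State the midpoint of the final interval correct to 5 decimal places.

0.73891

f(0.407000) = 0.495033, f(0.966000) = -0.436045 (opposite signs)
step 1: m = 0.686500, f(m) = 0.059509 > 0 → root in [0.686500, 0.966000]
step 2: m = 0.826250, f(m) = -0.181662 < 0 → root in [0.686500, 0.826250]
step 3: m = 0.756375, f(m) = -0.059301 < 0 → root in [0.686500, 0.756375]
step 4: m = 0.721437, f(m) = 0.000562 > 0 → root in [0.721437, 0.756375]
Midpoint of [0.721437, 0.756375] = 0.738906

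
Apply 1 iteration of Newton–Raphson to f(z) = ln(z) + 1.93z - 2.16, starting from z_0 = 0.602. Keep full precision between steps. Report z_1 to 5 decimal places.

f'(z) = 1/z + 1.93
z_0 = 0.602000: f = -1.505638, f' = 3.591130 → z_1 = 0.602000 - (-1.505638)/(3.591130) = 1.021266

1.02127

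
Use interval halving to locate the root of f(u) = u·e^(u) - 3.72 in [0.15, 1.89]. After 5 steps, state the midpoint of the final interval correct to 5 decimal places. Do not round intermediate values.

1.15594

f(0.150000) = -3.545725, f(1.890000) = 8.790607 (opposite signs)
step 1: m = 1.020000, f(m) = -0.891341 < 0 → root in [1.020000, 1.890000]
step 2: m = 1.455000, f(m) = 2.513923 > 0 → root in [1.020000, 1.455000]
step 3: m = 1.237500, f(m) = 0.545644 > 0 → root in [1.020000, 1.237500]
step 4: m = 1.128750, f(m) = -0.230143 < 0 → root in [1.128750, 1.237500]
step 5: m = 1.183125, f(m) = 0.142383 > 0 → root in [1.128750, 1.183125]
Midpoint of [1.128750, 1.183125] = 1.155938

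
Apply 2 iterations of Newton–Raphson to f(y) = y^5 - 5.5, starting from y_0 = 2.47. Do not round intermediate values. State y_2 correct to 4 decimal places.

f'(y) = 5y^4
y_0 = 2.470000: f = 86.435823, f' = 186.104904 → y_1 = 2.470000 - (86.435823)/(186.104904) = 2.005553
y_1 = 2.005553: f = 26.946732, f' = 80.892223 → y_2 = 2.005553 - (26.946732)/(80.892223) = 1.672434

1.6724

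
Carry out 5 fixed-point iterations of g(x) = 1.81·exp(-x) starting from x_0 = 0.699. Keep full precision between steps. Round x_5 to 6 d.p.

0.845954

x_1 = g(0.699000) = 0.899719
x_2 = g(0.899719) = 0.736098
x_3 = g(0.736098) = 0.866952
x_4 = g(0.866952) = 0.760617
x_5 = g(0.760617) = 0.845954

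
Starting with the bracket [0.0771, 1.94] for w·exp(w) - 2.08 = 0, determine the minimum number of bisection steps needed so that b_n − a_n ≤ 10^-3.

11

Initial width b − a = 1.94 − 0.0771 = 1.862900.
After n steps the width is (b−a)/2^n; need (b−a)/2^n ≤ 10^-3.
So n ≥ log₂(1.862900/10^-3) = log₂(1862.9000) ≈ 10.8633.
Hence n = 11.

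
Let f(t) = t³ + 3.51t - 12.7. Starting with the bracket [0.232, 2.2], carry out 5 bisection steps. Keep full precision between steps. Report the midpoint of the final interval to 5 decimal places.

1.86175

f(0.232000) = -11.873193, f(2.200000) = 5.670000 (opposite signs)
step 1: m = 1.216000, f(m) = -6.633794 < 0 → root in [1.216000, 2.200000]
step 2: m = 1.708000, f(m) = -1.722233 < 0 → root in [1.708000, 2.200000]
step 3: m = 1.954000, f(m) = 1.619139 > 0 → root in [1.708000, 1.954000]
step 4: m = 1.831000, f(m) = -0.134651 < 0 → root in [1.831000, 1.954000]
step 5: m = 1.892500, f(m) = 0.720770 > 0 → root in [1.831000, 1.892500]
Midpoint of [1.831000, 1.892500] = 1.861750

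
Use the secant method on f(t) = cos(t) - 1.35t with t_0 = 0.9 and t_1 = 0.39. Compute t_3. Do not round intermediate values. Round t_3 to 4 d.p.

Secant update: t_(k+1) = t_k − f(t_k)·(t_k − t_(k-1))/(f(t_k) − f(t_(k-1))).
f(t_0) = -0.593390, f(t_1) = 0.398409
t_2 = 0.390000 - (0.398409)·(0.390000 - 0.900000)/(0.398409 - (-0.593390)) = 0.594869; f(t_2) = 0.025149
t_3 = 0.594869 - (0.025149)·(0.594869 - 0.390000)/(0.025149 - (0.398409)) = 0.608672; f(t_3) = -0.001300

0.6087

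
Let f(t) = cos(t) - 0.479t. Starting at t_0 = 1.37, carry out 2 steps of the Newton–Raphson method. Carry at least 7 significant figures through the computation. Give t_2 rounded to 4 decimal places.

1.0460

Newton update: t ← t − f(t)/f'(t).
f'(t) = -sin(t) - 0.479
t_0 = 1.370000: f = -0.456780, f' = -1.458908 → t_1 = 1.370000 - (-0.456780)/(-1.458908) = 1.056903
t_1 = 1.056903: f = -0.014685, f' = -1.349837 → t_2 = 1.056903 - (-0.014685)/(-1.349837) = 1.046024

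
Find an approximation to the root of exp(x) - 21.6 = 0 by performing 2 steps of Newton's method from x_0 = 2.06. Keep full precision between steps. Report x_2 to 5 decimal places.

3.28997

f'(x) = exp(x)
x_0 = 2.060000: f = -13.754030, f' = 7.845970 → x_1 = 2.060000 - (-13.754030)/(7.845970) = 3.813006
x_1 = 3.813006: f = 23.686354, f' = 45.286354 → x_2 = 3.813006 - (23.686354)/(45.286354) = 3.289971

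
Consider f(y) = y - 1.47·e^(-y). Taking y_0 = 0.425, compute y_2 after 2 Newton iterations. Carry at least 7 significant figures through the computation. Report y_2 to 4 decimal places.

f'(y) = 1 + 1.47·e^(-y)
y_0 = 0.425000: f = -0.536042, f' = 1.961042 → y_1 = 0.425000 - (-0.536042)/(1.961042) = 0.698345
y_1 = 0.698345: f = -0.032844, f' = 1.731189 → y_2 = 0.698345 - (-0.032844)/(1.731189) = 0.717317

0.7173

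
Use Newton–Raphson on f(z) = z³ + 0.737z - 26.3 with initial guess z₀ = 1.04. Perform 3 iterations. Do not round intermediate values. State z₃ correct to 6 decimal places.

f'(z) = 3z² + 0.737
z_0 = 1.040000: f = -24.408656, f' = 3.981800 → z_1 = 1.040000 - (-24.408656)/(3.981800) = 7.170056
z_1 = 7.170056: f = 347.594743, f' = 154.966099 → z_2 = 7.170056 - (347.594743)/(154.966099) = 4.927018
z_2 = 4.927018: f = 96.937101, f' = 73.563532 → z_3 = 4.927018 - (96.937101)/(73.563532) = 3.609285

3.609285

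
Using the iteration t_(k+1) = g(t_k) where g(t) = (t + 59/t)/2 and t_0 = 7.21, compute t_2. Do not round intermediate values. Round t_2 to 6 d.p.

t_1 = g(7.210000) = 7.696540
t_2 = g(7.696540) = 7.681161

7.681161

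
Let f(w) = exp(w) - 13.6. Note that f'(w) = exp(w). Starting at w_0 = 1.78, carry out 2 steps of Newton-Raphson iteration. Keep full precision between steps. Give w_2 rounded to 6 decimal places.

2.702614

w_0 = 1.780000: f = -7.670144, f' = 5.929856 → w_1 = 1.780000 - (-7.670144)/(5.929856) = 3.073479
w_1 = 3.073479: f = 8.016973, f' = 21.616973 → w_2 = 3.073479 - (8.016973)/(21.616973) = 2.702614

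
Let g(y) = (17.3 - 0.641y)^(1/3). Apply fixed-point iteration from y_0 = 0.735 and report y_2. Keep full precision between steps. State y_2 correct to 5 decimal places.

y_1 = g(0.735000) = 2.562624
y_2 = g(2.562624) = 2.501725

2.50172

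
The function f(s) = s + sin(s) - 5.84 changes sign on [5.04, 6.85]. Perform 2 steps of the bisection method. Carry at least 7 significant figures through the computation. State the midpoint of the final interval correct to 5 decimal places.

6.17125

f(5.040000) = -1.746814, f(6.850000) = 1.546948 (opposite signs)
step 1: m = 5.945000, f(m) = -0.226776 < 0 → root in [5.945000, 6.850000]
step 2: m = 6.397500, f(m) = 0.671566 > 0 → root in [5.945000, 6.397500]
Midpoint of [5.945000, 6.397500] = 6.171250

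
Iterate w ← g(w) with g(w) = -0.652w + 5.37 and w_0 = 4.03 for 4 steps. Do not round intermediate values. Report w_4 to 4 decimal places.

w_1 = g(4.030000) = 2.742440
w_2 = g(2.742440) = 3.581929
w_3 = g(3.581929) = 3.034582
w_4 = g(3.034582) = 3.391452

3.3915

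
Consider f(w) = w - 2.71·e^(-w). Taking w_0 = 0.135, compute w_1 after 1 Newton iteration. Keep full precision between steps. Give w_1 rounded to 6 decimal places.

0.797982

f'(w) = 1 + 2.71·e^(-w)
w_0 = 0.135000: f = -2.232770, f' = 3.367770 → w_1 = 0.135000 - (-2.232770)/(3.367770) = 0.797982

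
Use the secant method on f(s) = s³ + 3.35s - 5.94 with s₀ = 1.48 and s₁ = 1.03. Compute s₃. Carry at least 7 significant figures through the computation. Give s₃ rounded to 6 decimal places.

f(s_0) = 2.259792, f(s_1) = -1.396773
s_2 = 1.030000 - (-1.396773)·(1.030000 - 1.480000)/(-1.396773 - (2.259792)) = 1.201896; f(s_2) = -0.177447
s_3 = 1.201896 - (-0.177447)·(1.201896 - 1.030000)/(-0.177447 - (-1.396773)) = 1.226911; f(s_3) = 0.017038

1.226911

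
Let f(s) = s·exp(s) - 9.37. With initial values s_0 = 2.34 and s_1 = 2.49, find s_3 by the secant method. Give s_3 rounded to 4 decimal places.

Secant update: s_(k+1) = s_k − f(s_k)·(s_k − s_(k-1))/(f(s_k) − f(s_(k-1))).
f(s_0) = 14.922094, f(s_1) = 20.662578
s_2 = 2.490000 - (20.662578)·(2.490000 - 2.340000)/(20.662578 - (14.922094)) = 1.950083; f(s_2) = 4.337656
s_3 = 1.950083 - (4.337656)·(1.950083 - 2.490000)/(4.337656 - (20.662578)) = 1.806623; f(s_3) = 1.632051

1.8066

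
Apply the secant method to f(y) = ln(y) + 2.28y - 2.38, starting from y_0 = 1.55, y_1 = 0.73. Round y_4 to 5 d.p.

1.03062

f(y_0) = 1.592255, f(y_1) = -1.030311
y_2 = 0.730000 - (-1.030311)·(0.730000 - 1.550000)/(-1.030311 - (1.592255)) = 1.052148; f(y_2) = 0.069732
y_3 = 1.052148 - (0.069732)·(1.052148 - 0.730000)/(0.069732 - (-1.030311)) = 1.031727; f(y_3) = 0.003572
y_4 = 1.031727 - (0.003572)·(1.031727 - 1.052148)/(0.003572 - (0.069732)) = 1.030625; f(y_4) = -0.000011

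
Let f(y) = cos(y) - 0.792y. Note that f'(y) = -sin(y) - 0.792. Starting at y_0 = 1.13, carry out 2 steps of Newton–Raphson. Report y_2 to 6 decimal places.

0.841454

y_0 = 1.130000: f = -0.468300, f' = -1.696412 → y_1 = 1.130000 - (-0.468300)/(-1.696412) = 0.853947
y_1 = 0.853947: f = -0.019313, f' = -1.545879 → y_2 = 0.853947 - (-0.019313)/(-1.545879) = 0.841454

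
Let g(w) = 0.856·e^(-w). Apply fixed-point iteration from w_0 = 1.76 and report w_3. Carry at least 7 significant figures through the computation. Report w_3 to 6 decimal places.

0.408908

w_1 = g(1.760000) = 0.147270
w_2 = g(0.147270) = 0.738780
w_3 = g(0.738780) = 0.408908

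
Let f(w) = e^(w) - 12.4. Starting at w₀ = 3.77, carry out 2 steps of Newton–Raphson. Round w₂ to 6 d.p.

2.639673

Newton update: w ← w − f(w)/f'(w).
f'(w) = e^(w)
w_0 = 3.770000: f = 30.980065, f' = 43.380065 → w_1 = 3.770000 - (30.980065)/(43.380065) = 3.055846
w_1 = 3.055846: f = 8.839137, f' = 21.239137 → w_2 = 3.055846 - (8.839137)/(21.239137) = 2.639673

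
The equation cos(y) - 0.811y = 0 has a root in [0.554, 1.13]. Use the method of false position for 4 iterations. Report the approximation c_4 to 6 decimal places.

False-position update: c = (a·f(b) − b·f(a))/(f(b) − f(a)); replace the endpoint whose sign matches f(c).
f(0.554000) = 0.401133, f(1.130000) = -0.489770
step 1: c = 0.813346, f(c) = 0.027447 > 0 → new bracket [0.813346, 1.130000]
step 2: c = 0.830150, f(c) = 0.001513 > 0 → new bracket [0.830150, 1.130000]
step 3: c = 0.831074, f(c) = 0.000082 > 0 → new bracket [0.831074, 1.130000]
step 4: c = 0.831124, f(c) = 0.000004 > 0 → new bracket [0.831124, 1.130000]

0.831124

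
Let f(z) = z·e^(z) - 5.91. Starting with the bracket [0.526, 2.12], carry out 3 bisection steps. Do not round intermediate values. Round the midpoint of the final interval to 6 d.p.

f(0.526000) = -5.019929, f(2.120000) = 11.752011 (opposite signs)
step 1: m = 1.323000, f(m) = -0.942574 < 0 → root in [1.323000, 2.120000]
step 2: m = 1.721500, f(m) = 3.718197 > 0 → root in [1.323000, 1.721500]
step 3: m = 1.522250, f(m) = 1.065748 > 0 → root in [1.323000, 1.522250]
Midpoint of [1.323000, 1.522250] = 1.422625

1.422625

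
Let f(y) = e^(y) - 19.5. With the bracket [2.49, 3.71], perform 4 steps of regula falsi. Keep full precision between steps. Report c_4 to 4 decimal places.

False-position update: c = (a·f(b) − b·f(a))/(f(b) − f(a)); replace the endpoint whose sign matches f(c).
f(2.490000) = -7.438724, f(3.710000) = 21.353807
step 1: c = 2.805194, f(c) = -2.969712 < 0 → new bracket [2.805194, 3.710000]
step 2: c = 2.915664, f(c) = -1.038932 < 0 → new bracket [2.915664, 3.710000]
step 3: c = 2.952518, f(c) = -0.345876 < 0 → new bracket [2.952518, 3.710000]
step 4: c = 2.964592, f(c) = -0.113214 < 0 → new bracket [2.964592, 3.710000]

2.9646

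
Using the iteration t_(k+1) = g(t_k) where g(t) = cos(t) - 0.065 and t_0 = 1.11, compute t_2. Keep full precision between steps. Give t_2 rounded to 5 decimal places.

t_1 = g(1.110000) = 0.379662
t_2 = g(0.379662) = 0.863790

0.86379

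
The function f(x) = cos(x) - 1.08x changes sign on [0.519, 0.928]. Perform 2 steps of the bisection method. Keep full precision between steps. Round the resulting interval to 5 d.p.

f(0.519000) = 0.307796, f(0.928000) = -0.402804 (opposite signs)
step 1: m = 0.723500, f(m) = -0.031887 < 0 → root in [0.519000, 0.723500]
step 2: m = 0.621250, f(m) = 0.142202 > 0 → root in [0.621250, 0.723500]

[0.62125, 0.72350]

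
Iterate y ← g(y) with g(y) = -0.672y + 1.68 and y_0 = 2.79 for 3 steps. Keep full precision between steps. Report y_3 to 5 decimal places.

y_1 = g(2.790000) = -0.194880
y_2 = g(-0.194880) = 1.810959
y_3 = g(1.810959) = 0.463035

0.46304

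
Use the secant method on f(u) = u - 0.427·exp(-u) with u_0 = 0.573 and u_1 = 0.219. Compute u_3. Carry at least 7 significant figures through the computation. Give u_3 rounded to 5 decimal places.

0.31246

f(u_0) = 0.332244, f(u_1) = -0.124018
u_2 = 0.219000 - (-0.124018)·(0.219000 - 0.573000)/(-0.124018 - (0.332244)) = 0.315222; f(u_2) = 0.003671
u_3 = 0.315222 - (0.003671)·(0.315222 - 0.219000)/(0.003671 - (-0.124018)) = 0.312455; f(u_3) = 0.000042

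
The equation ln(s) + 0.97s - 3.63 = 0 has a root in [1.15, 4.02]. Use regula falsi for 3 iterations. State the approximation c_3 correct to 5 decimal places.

2.71498

f(1.150000) = -2.374738, f(4.020000) = 1.660682
step 1: c = 2.838919, f(c) = 0.167175 > 0 → new bracket [1.150000, 2.838919]
step 2: c = 2.727843, f(c) = 0.019519 > 0 → new bracket [1.150000, 2.727843]
step 3: c = 2.714980, f(c) = 0.002315 > 0 → new bracket [1.150000, 2.714980]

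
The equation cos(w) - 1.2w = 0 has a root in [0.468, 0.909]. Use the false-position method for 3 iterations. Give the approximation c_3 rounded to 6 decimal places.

False-position update: c = (a·f(b) − b·f(a))/(f(b) − f(a)); replace the endpoint whose sign matches f(c).
f(0.468000) = 0.330872, f(0.909000) = -0.476265
step 1: c = 0.648780, f(c) = 0.018285 > 0 → new bracket [0.648780, 0.909000]
step 2: c = 0.658401, f(c) = 0.000890 > 0 → new bracket [0.658401, 0.909000]
step 3: c = 0.658869, f(c) = 0.000043 > 0 → new bracket [0.658869, 0.909000]

0.658869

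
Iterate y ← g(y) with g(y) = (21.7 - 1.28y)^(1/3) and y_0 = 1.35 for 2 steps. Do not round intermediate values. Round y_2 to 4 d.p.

2.6317

y_1 = g(1.350000) = 2.713150
y_2 = g(2.713150) = 2.631720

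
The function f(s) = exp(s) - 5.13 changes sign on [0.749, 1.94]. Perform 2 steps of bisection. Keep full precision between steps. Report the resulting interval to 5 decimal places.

f(0.749000) = -3.015116, f(1.940000) = 1.828751 (opposite signs)
step 1: m = 1.344500, f(m) = -1.293732 < 0 → root in [1.344500, 1.940000]
step 2: m = 1.642250, f(m) = 0.036782 > 0 → root in [1.344500, 1.642250]

[1.34450, 1.64225]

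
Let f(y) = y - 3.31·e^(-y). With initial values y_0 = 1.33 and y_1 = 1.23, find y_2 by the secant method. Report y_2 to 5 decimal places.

1.09332

Secant update: y_(k+1) = y_k − f(y_k)·(y_k − y_(k-1))/(f(y_k) − f(y_(k-1))).
f(y_0) = 0.454580, f(y_1) = 0.262512
y_2 = 1.230000 - (0.262512)·(1.230000 - 1.330000)/(0.262512 - (0.454580)) = 1.093324; f(y_2) = -0.015859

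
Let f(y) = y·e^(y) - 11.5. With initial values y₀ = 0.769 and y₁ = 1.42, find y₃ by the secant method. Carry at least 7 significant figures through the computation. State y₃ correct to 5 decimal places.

f(y_0) = -9.840800, f(y_1) = -5.625289
y_2 = 1.420000 - (-5.625289)·(1.420000 - 0.769000)/(-5.625289 - (-9.840800)) = 2.288712; f(y_2) = 11.071784
y_3 = 2.288712 - (11.071784)·(2.288712 - 1.420000)/(11.071784 - (-5.625289)) = 1.712671; f(y_3) = -2.005377

1.71267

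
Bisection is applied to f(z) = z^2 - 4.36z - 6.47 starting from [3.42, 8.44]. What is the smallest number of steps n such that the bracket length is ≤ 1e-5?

19

Initial width b − a = 8.44 − 3.42 = 5.020000.
After n steps the width is (b−a)/2^n; need (b−a)/2^n ≤ 1e-5.
So n ≥ log₂(5.020000/1e-5) = log₂(502000.0000) ≈ 18.9373.
Hence n = 19.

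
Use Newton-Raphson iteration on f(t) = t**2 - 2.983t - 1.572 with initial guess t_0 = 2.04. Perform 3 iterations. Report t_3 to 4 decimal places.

f'(t) = 2t - 2.983
t_0 = 2.040000: f = -3.495720, f' = 1.097000 → t_1 = 2.040000 - (-3.495720)/(1.097000) = 5.226618
t_1 = 5.226618: f = 10.154535, f' = 7.470236 → t_2 = 5.226618 - (10.154535)/(7.470236) = 3.867286
t_2 = 3.867286: f = 1.847785, f' = 4.751571 → t_3 = 3.867286 - (1.847785)/(4.751571) = 3.478407

3.4784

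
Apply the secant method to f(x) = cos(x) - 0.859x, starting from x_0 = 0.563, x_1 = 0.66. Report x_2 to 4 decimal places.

0.8157

f(x_0) = 0.362041, f(x_1) = 0.223052
x_2 = 0.660000 - (0.223052)·(0.660000 - 0.563000)/(0.223052 - (0.362041)) = 0.815668; f(x_2) = -0.015277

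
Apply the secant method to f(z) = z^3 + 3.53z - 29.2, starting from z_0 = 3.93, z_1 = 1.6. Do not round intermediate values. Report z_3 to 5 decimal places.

2.89228

Secant update: z_(k+1) = z_k − f(z_k)·(z_k − z_(k-1))/(f(z_k) − f(z_(k-1))).
f(z_0) = 45.371357, f(z_1) = -19.456000
z_2 = 1.600000 - (-19.456000)·(1.600000 - 3.930000)/(-19.456000 - (45.371357)) = 2.299280; f(z_2) = -8.927963
z_3 = 2.299280 - (-8.927963)·(2.299280 - 1.600000)/(-8.927963 - (-19.456000)) = 2.892282; f(z_3) = 5.204549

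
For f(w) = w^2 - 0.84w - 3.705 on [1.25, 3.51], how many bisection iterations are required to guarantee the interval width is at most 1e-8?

Initial width b − a = 3.51 − 1.25 = 2.260000.
After n steps the width is (b−a)/2^n; need (b−a)/2^n ≤ 1e-8.
So n ≥ log₂(2.260000/1e-8) = log₂(226000000.0000) ≈ 27.7517.
Hence n = 28.

28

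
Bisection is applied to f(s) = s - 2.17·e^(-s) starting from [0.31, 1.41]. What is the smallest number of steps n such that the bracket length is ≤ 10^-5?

17

Initial width b − a = 1.41 − 0.31 = 1.100000.
After n steps the width is (b−a)/2^n; need (b−a)/2^n ≤ 10^-5.
So n ≥ log₂(1.100000/10^-5) = log₂(110000.0000) ≈ 16.7471.
Hence n = 17.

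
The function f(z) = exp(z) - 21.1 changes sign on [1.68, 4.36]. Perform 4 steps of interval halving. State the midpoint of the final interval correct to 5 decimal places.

f(1.680000) = -15.734444, f(4.360000) = 57.157134 (opposite signs)
step 1: m = 3.020000, f(m) = -0.608708 < 0 → root in [3.020000, 4.360000]
step 2: m = 3.690000, f(m) = 18.944847 > 0 → root in [3.020000, 3.690000]
step 3: m = 3.355000, f(m) = 7.545604 > 0 → root in [3.020000, 3.355000]
step 4: m = 3.187500, f(m) = 3.127782 > 0 → root in [3.020000, 3.187500]
Midpoint of [3.020000, 3.187500] = 3.103750

3.10375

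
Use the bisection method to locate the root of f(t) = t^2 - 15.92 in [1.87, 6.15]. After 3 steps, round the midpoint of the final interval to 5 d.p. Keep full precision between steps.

f(1.870000) = -12.423100, f(6.150000) = 21.902500 (opposite signs)
step 1: m = 4.010000, f(m) = 0.160100 > 0 → root in [1.870000, 4.010000]
step 2: m = 2.940000, f(m) = -7.276400 < 0 → root in [2.940000, 4.010000]
step 3: m = 3.475000, f(m) = -3.844375 < 0 → root in [3.475000, 4.010000]
Midpoint of [3.475000, 4.010000] = 3.742500

3.74250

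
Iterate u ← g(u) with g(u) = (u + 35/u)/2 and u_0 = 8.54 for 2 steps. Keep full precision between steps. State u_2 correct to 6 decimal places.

5.928937

u_1 = g(8.540000) = 6.319180
u_2 = g(6.319180) = 5.928937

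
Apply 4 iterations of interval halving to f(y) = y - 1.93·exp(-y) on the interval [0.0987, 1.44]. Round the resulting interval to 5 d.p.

[0.76935, 0.85318]

f(0.098700) = -1.649908, f(1.440000) = 0.982729 (opposite signs)
step 1: m = 0.769350, f(m) = -0.124846 < 0 → root in [0.769350, 1.440000]
step 2: m = 1.104675, f(m) = 0.465230 > 0 → root in [0.769350, 1.104675]
step 3: m = 0.937012, f(m) = 0.180845 > 0 → root in [0.769350, 0.937012]
step 4: m = 0.853181, f(m) = 0.030891 > 0 → root in [0.769350, 0.853181]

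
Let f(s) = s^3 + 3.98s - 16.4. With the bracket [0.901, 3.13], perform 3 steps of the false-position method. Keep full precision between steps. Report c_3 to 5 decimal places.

f(0.901000) = -12.082587, f(3.130000) = 26.721697
step 1: c = 1.595049, f(c) = -5.993607 < 0 → new bracket [1.595049, 3.130000]
step 2: c = 1.876260, f(c) = -2.327391 < 0 → new bracket [1.876260, 3.130000]
step 3: c = 1.976709, f(c) = -0.808953 < 0 → new bracket [1.976709, 3.130000]

1.97671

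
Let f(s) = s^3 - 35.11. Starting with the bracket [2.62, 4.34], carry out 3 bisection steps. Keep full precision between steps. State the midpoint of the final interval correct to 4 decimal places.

f(2.620000) = -17.125272, f(4.340000) = 46.636504 (opposite signs)
step 1: m = 3.480000, f(m) = 7.034192 > 0 → root in [2.620000, 3.480000]
step 2: m = 3.050000, f(m) = -6.737375 < 0 → root in [3.050000, 3.480000]
step 3: m = 3.265000, f(m) = -0.304365 < 0 → root in [3.265000, 3.480000]
Midpoint of [3.265000, 3.480000] = 3.372500

3.3725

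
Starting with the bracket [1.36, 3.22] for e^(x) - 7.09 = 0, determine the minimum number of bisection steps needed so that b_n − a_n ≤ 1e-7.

25

Initial width b − a = 3.22 − 1.36 = 1.860000.
After n steps the width is (b−a)/2^n; need (b−a)/2^n ≤ 1e-7.
So n ≥ log₂(1.860000/1e-7) = log₂(18600000.0000) ≈ 24.1488.
Hence n = 25.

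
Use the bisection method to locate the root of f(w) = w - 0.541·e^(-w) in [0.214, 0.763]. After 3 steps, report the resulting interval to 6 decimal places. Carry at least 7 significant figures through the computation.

f(0.214000) = -0.222775, f(0.763000) = 0.510750 (opposite signs)
step 1: m = 0.488500, f(m) = 0.156572 > 0 → root in [0.214000, 0.488500]
step 2: m = 0.351250, f(m) = -0.029510 < 0 → root in [0.351250, 0.488500]
step 3: m = 0.419875, f(m) = 0.064368 > 0 → root in [0.351250, 0.419875]

[0.351250, 0.419875]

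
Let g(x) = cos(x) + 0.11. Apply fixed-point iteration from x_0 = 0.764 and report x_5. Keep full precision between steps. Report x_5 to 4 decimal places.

0.8115

x_1 = g(0.764000) = 0.832075
x_2 = g(0.832075) = 0.783343
x_3 = g(0.783343) = 0.818558
x_4 = g(0.818558) = 0.793275
x_5 = g(0.793275) = 0.811515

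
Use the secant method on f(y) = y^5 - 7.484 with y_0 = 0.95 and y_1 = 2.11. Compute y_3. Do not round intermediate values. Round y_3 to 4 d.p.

f(y_0) = -6.710219, f(y_1) = 34.338720
y_2 = 2.110000 - (34.338720)·(2.110000 - 0.950000)/(34.338720 - (-6.710219)) = 1.139624; f(y_2) = -5.561761
y_3 = 1.139624 - (-5.561761)·(1.139624 - 2.110000)/(-5.561761 - (34.338720)) = 1.274885; f(y_3) = -4.116128

1.2749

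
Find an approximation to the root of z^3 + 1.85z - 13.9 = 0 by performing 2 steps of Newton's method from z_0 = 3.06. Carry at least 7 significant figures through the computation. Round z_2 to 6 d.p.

f'(z) = 3z^2 + 1.85
z_0 = 3.060000: f = 20.413616, f' = 29.940800 → z_1 = 3.060000 - (20.413616)/(29.940800) = 2.378201
z_1 = 2.378201: f = 3.950391, f' = 18.817516 → z_2 = 2.378201 - (3.950391)/(18.817516) = 2.168269

2.168269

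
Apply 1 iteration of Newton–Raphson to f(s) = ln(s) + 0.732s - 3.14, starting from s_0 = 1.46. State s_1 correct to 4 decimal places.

f'(s) = 1/s + 0.732
s_0 = 1.460000: f = -1.692844, f' = 1.416932 → s_1 = 1.460000 - (-1.692844)/(1.416932) = 2.654725

2.6547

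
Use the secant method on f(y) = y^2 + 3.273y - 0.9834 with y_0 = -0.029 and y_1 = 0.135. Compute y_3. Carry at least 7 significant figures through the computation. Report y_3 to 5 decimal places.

0.27652

f(y_0) = -1.077476, f(y_1) = -0.523320
y_2 = 0.135000 - (-0.523320)·(0.135000 - -0.029000)/(-0.523320 - (-1.077476)) = 0.289874; f(y_2) = 0.049385
y_3 = 0.289874 - (0.049385)·(0.289874 - 0.135000)/(0.049385 - (-0.523320)) = 0.276519; f(y_3) = -0.001890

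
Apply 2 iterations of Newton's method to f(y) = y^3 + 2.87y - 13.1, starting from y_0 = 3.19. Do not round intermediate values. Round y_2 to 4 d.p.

2.0059

f'(y) = 3y^2 + 2.87
y_0 = 3.190000: f = 28.517059, f' = 33.398300 → y_1 = 3.190000 - (28.517059)/(33.398300) = 2.336152
y_1 = 2.336152: f = 6.354561, f' = 19.242824 → y_2 = 2.336152 - (6.354561)/(19.242824) = 2.005922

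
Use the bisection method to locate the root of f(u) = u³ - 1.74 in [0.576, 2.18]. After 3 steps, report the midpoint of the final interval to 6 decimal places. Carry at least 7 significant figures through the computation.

f(0.576000) = -1.548897, f(2.180000) = 8.620232 (opposite signs)
step 1: m = 1.378000, f(m) = 0.876662 > 0 → root in [0.576000, 1.378000]
step 2: m = 0.977000, f(m) = -0.807425 < 0 → root in [0.977000, 1.378000]
step 3: m = 1.177500, f(m) = -0.107389 < 0 → root in [1.177500, 1.378000]
Midpoint of [1.177500, 1.378000] = 1.277750

1.277750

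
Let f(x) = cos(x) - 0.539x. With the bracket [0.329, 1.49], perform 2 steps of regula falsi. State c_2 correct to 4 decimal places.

0.9959

False-position update: c = (a·f(b) − b·f(a))/(f(b) − f(a)); replace the endpoint whose sign matches f(c).
f(0.329000) = 0.769035, f(1.490000) = -0.722402
step 1: c = 0.927651, f(c) = 0.099712 > 0 → new bracket [0.927651, 1.490000]
step 2: c = 0.995856, f(c) = 0.007018 > 0 → new bracket [0.995856, 1.490000]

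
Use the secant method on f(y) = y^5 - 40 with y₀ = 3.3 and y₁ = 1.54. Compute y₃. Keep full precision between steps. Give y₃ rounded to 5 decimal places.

2.46437

f(y_0) = 351.353930, f(y_1) = -31.338291
y_2 = 1.540000 - (-31.338291)·(1.540000 - 3.300000)/(-31.338291 - (351.353930)) = 1.684125; f(y_2) = -26.452125
y_3 = 1.684125 - (-26.452125)·(1.684125 - 1.540000)/(-26.452125 - (-31.338291)) = 2.464369; f(y_3) = 50.892651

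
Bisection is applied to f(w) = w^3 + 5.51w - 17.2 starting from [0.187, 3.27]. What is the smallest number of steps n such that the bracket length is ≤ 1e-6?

22

Initial width b − a = 3.27 − 0.187 = 3.083000.
After n steps the width is (b−a)/2^n; need (b−a)/2^n ≤ 1e-6.
So n ≥ log₂(3.083000/1e-6) = log₂(3083000.0000) ≈ 21.5559.
Hence n = 22.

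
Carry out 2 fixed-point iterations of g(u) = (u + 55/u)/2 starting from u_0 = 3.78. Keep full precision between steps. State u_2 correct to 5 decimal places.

u_1 = g(3.780000) = 9.165132
u_2 = g(9.165132) = 7.583068

7.58307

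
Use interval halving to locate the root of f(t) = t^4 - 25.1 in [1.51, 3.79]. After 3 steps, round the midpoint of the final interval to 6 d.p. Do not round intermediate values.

2.222500

f(1.510000) = -19.901144, f(3.790000) = 181.227369 (opposite signs)
step 1: m = 2.650000, f(m) = 24.215506 > 0 → root in [1.510000, 2.650000]
step 2: m = 2.080000, f(m) = -6.382263 < 0 → root in [2.080000, 2.650000]
step 3: m = 2.365000, f(m) = 6.184166 > 0 → root in [2.080000, 2.365000]
Midpoint of [2.080000, 2.365000] = 2.222500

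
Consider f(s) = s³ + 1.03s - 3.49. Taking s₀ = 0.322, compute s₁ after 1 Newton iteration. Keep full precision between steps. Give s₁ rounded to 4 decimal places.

2.6522

f'(s) = 3s² + 1.03
s_0 = 0.322000: f = -3.124954, f' = 1.341052 → s_1 = 0.322000 - (-3.124954)/(1.341052) = 2.652226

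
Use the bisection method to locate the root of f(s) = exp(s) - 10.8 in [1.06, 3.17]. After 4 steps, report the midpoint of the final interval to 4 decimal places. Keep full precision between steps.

f(1.060000) = -7.913629, f(3.170000) = 13.007484 (opposite signs)
step 1: m = 2.115000, f(m) = -2.510414 < 0 → root in [2.115000, 3.170000]
step 2: m = 2.642500, f(m) = 3.248280 > 0 → root in [2.115000, 2.642500]
step 3: m = 2.378750, f(m) = -0.008595 < 0 → root in [2.378750, 2.642500]
step 4: m = 2.510625, f(m) = 1.512623 > 0 → root in [2.378750, 2.510625]
Midpoint of [2.378750, 2.510625] = 2.444688

2.4447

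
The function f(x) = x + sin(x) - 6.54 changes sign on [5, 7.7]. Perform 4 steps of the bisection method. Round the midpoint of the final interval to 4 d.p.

f(5.000000) = -2.498924, f(7.700000) = 2.148168 (opposite signs)
step 1: m = 6.350000, f(m) = -0.123235 < 0 → root in [6.350000, 7.700000]
step 2: m = 7.025000, f(m) = 1.160627 > 0 → root in [6.350000, 7.025000]
step 3: m = 6.687500, f(m) = 0.540889 > 0 → root in [6.350000, 6.687500]
step 4: m = 6.518750, f(m) = 0.212142 > 0 → root in [6.350000, 6.518750]
Midpoint of [6.350000, 6.518750] = 6.434375

6.4344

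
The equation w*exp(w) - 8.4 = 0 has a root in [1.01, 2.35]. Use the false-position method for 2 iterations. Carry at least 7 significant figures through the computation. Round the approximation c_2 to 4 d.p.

1.5164

False-position update: c = (a·f(b) − b·f(a))/(f(b) − f(a)); replace the endpoint whose sign matches f(c).
f(1.010000) = -5.626943, f(2.350000) = 16.241089
step 1: c = 1.354800, f(c) = -3.148812 < 0 → new bracket [1.354800, 2.350000]
step 2: c = 1.516415, f(c) = -1.491419 < 0 → new bracket [1.516415, 2.350000]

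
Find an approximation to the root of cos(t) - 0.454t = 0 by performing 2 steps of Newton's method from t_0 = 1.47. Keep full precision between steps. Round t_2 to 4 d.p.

Newton update: t ← t − f(t)/f'(t).
f'(t) = -sin(t) - 0.454
t_0 = 1.470000: f = -0.566754, f' = -1.448924 → t_1 = 1.470000 - (-0.566754)/(-1.448924) = 1.078845
t_1 = 1.078845: f = -0.017449, f' = -1.335413 → t_2 = 1.078845 - (-0.017449)/(-1.335413) = 1.065779

1.0658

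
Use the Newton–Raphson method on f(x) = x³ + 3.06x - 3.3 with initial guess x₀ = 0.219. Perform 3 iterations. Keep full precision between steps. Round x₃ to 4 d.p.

0.8662

f'(x) = 3x² + 3.06
x_0 = 0.219000: f = -2.619357, f' = 3.203883 → x_1 = 0.219000 - (-2.619357)/(3.203883) = 1.036557
x_1 = 1.036557: f = 0.985593, f' = 6.283350 → x_2 = 1.036557 - (0.985593)/(6.283350) = 0.879699
x_2 = 0.879699: f = 0.072652, f' = 5.381611 → x_3 = 0.879699 - (0.072652)/(5.381611) = 0.866199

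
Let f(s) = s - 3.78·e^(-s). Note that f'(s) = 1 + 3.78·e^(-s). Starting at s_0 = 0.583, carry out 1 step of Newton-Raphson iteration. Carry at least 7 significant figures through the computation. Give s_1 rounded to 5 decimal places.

1.07401

s_0 = 0.583000: f = -1.527076, f' = 3.110076 → s_1 = 0.583000 - (-1.527076)/(3.110076) = 1.074009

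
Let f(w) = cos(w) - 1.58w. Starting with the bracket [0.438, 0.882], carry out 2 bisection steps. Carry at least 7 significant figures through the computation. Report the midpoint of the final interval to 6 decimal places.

f(0.438000) = 0.213562, f(0.882000) = -0.757952 (opposite signs)
step 1: m = 0.660000, f(m) = -0.252808 < 0 → root in [0.438000, 0.660000]
step 2: m = 0.549000, f(m) = -0.014373 < 0 → root in [0.438000, 0.549000]
Midpoint of [0.438000, 0.549000] = 0.493500

0.493500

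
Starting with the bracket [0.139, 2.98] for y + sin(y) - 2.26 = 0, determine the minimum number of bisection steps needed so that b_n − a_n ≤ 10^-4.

Initial width b − a = 2.98 − 0.139 = 2.841000.
After n steps the width is (b−a)/2^n; need (b−a)/2^n ≤ 10^-4.
So n ≥ log₂(2.841000/10^-4) = log₂(28410.0000) ≈ 14.7941.
Hence n = 15.

15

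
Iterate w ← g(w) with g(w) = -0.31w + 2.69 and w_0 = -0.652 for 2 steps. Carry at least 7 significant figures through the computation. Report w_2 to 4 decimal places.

1.7934

w_1 = g(-0.652000) = 2.892120
w_2 = g(2.892120) = 1.793443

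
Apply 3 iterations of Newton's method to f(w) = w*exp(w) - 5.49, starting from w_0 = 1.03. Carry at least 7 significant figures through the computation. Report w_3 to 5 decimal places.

1.38053

Newton update: w ← w − f(w)/f'(w).
f'(w) = (w+1)*exp(w)
w_0 = 1.030000: f = -2.604902, f' = 5.686164 → w_1 = 1.030000 - (-2.604902)/(5.686164) = 1.488112
w_1 = 1.488112: f = 1.100445, f' = 11.019173 → w_2 = 1.488112 - (1.100445)/(11.019173) = 1.388246
w_2 = 1.388246: f = 0.073832, f' = 9.571646 → w_3 = 1.388246 - (0.073832)/(9.571646) = 1.380532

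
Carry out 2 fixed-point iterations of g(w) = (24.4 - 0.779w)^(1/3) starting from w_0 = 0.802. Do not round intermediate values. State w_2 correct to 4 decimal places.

w_1 = g(0.802000) = 2.875467
w_2 = g(2.875467) = 2.808816

2.8088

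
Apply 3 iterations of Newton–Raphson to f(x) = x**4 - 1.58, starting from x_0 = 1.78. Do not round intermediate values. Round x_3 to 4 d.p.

f'(x) = 4x**3
x_0 = 1.780000: f = 8.458759, f' = 22.559008 → x_1 = 1.780000 - (8.458759)/(22.559008) = 1.405039
x_1 = 1.405039: f = 2.317202, f' = 11.094933 → x_2 = 1.405039 - (2.317202)/(11.094933) = 1.196186
x_2 = 1.196186: f = 0.467365, f' = 6.846308 → x_3 = 1.196186 - (0.467365)/(6.846308) = 1.127921

1.1279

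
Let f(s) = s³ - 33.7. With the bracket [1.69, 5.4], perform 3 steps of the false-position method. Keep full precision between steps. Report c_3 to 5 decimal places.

f(1.690000) = -28.873191, f(5.400000) = 123.764000
step 1: c = 2.391792, f(c) = -20.017352 < 0 → new bracket [2.391792, 5.400000]
step 2: c = 2.810597, f(c) = -11.497815 < 0 → new bracket [2.810597, 5.400000]
step 3: c = 3.030707, f(c) = -5.862397 < 0 → new bracket [3.030707, 5.400000]

3.03071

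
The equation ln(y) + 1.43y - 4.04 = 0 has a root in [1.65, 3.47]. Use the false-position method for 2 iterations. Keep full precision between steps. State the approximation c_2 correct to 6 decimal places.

2.257495

False-position update: c = (a·f(b) − b·f(a))/(f(b) − f(a)); replace the endpoint whose sign matches f(c).
f(1.650000) = -1.179725, f(3.470000) = 2.166255
step 1: c = 2.291695, f(c) = 0.066416 > 0 → new bracket [1.650000, 2.291695]
step 2: c = 2.257495, f(c) = 0.002473 > 0 → new bracket [1.650000, 2.257495]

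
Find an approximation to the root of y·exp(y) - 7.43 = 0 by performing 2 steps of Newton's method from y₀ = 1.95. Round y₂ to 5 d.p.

1.56552

f'(y) = (y + 1)·exp(y)
y_0 = 1.950000: f = 6.275941, f' = 20.734628 → y_1 = 1.950000 - (6.275941)/(20.734628) = 1.647321
y_1 = 1.647321: f = 1.124616, f' = 13.747664 → y_2 = 1.647321 - (1.124616)/(13.747664) = 1.565517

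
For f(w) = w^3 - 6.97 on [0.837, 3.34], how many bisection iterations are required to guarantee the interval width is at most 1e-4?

15

Initial width b − a = 3.34 − 0.837 = 2.503000.
After n steps the width is (b−a)/2^n; need (b−a)/2^n ≤ 1e-4.
So n ≥ log₂(2.503000/1e-4) = log₂(25030.0000) ≈ 14.6114.
Hence n = 15.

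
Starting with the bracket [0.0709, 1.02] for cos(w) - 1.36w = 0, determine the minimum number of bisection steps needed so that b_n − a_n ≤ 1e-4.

Initial width b − a = 1.02 − 0.0709 = 0.949100.
After n steps the width is (b−a)/2^n; need (b−a)/2^n ≤ 1e-4.
So n ≥ log₂(0.949100/1e-4) = log₂(9491.0000) ≈ 13.2123.
Hence n = 14.

14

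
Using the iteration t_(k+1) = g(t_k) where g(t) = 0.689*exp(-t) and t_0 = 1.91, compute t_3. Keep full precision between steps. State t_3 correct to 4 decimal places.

0.3698

t_1 = g(1.910000) = 0.102027
t_2 = g(0.102027) = 0.622170
t_3 = g(0.622170) = 0.369840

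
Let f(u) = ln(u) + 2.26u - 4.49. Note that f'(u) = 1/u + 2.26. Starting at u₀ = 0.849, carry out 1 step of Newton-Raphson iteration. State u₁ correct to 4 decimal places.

1.6445

Newton update: u ← u − f(u)/f'(u).
u_0 = 0.849000: f = -2.734956, f' = 3.437856 → u_1 = 0.849000 - (-2.734956)/(3.437856) = 1.644541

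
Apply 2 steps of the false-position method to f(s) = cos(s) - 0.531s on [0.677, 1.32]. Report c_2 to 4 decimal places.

1.0058

False-position update: c = (a·f(b) − b·f(a))/(f(b) − f(a)); replace the endpoint whose sign matches f(c).
f(0.677000) = 0.419969, f(1.320000) = -0.452745
step 1: c = 0.986426, f(c) = 0.027883 > 0 → new bracket [0.986426, 1.320000]
step 2: c = 1.005777, f(c) = 0.001364 > 0 → new bracket [1.005777, 1.320000]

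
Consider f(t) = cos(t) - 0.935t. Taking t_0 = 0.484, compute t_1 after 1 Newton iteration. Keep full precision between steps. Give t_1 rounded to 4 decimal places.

Newton update: t ← t − f(t)/f'(t).
f'(t) = -sin(t) - 0.935
t_0 = 0.484000: f = 0.432601, f' = -1.400323 → t_1 = 0.484000 - (0.432601)/(-1.400323) = 0.792929

0.7929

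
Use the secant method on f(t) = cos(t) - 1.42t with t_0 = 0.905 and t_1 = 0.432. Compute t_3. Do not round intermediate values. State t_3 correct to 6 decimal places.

f(t_0) = -0.667414, f(t_1) = 0.294690
t_2 = 0.432000 - (0.294690)·(0.432000 - 0.905000)/(0.294690 - (-0.667414)) = 0.576879; f(t_2) = 0.019001
t_3 = 0.576879 - (0.019001)·(0.576879 - 0.432000)/(0.019001 - (0.294690)) = 0.586864; f(t_3) = -0.000666

0.586864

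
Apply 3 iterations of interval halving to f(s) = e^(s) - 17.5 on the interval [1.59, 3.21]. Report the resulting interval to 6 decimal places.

f(1.590000) = -12.596251, f(3.210000) = 7.279086 (opposite signs)
step 1: m = 2.400000, f(m) = -6.476824 < 0 → root in [2.400000, 3.210000]
step 2: m = 2.805000, f(m) = -0.972924 < 0 → root in [2.805000, 3.210000]
step 3: m = 3.007500, f(m) = 2.736745 > 0 → root in [2.805000, 3.007500]

[2.805000, 3.007500]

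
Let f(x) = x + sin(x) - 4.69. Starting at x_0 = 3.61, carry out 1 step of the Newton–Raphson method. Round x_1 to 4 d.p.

Newton update: x ← x − f(x)/f'(x).
f'(x) = 1 + cos(x)
x_0 = 3.610000: f = -1.531466, f' = 0.107712 → x_1 = 3.610000 - (-1.531466)/(0.107712) = 17.828213

17.8282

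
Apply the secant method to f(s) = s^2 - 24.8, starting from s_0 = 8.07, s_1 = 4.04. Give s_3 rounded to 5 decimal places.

5.00564

f(s_0) = 40.324900, f(s_1) = -8.478400
s_2 = 4.040000 - (-8.478400)·(4.040000 - 8.070000)/(-8.478400 - (40.324900)) = 4.740116; f(s_2) = -2.331304
s_3 = 4.740116 - (-2.331304)·(4.740116 - 4.040000)/(-2.331304 - (-8.478400)) = 5.005636; f(s_3) = 0.256397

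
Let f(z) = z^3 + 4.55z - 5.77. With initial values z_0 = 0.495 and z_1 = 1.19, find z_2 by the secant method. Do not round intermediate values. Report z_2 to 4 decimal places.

f(z_0) = -3.396463, f(z_1) = 1.329659
z_2 = 1.190000 - (1.329659)·(1.190000 - 0.495000)/(1.329659 - (-3.396463)) = 0.994467; f(z_2) = -0.261683

0.9945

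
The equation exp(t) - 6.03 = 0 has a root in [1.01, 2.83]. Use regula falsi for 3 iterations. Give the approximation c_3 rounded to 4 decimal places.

f(1.010000) = -3.284399, f(2.830000) = 10.915461
step 1: c = 1.430962, f(c) = -1.847278 < 0 → new bracket [1.430962, 2.830000]
step 2: c = 1.633459, f(c) = -0.908441 < 0 → new bracket [1.633459, 2.830000]
step 3: c = 1.725390, f(c) = -0.415288 < 0 → new bracket [1.725390, 2.830000]

1.7254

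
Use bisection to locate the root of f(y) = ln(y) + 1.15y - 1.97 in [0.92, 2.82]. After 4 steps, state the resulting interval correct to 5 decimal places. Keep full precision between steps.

[1.39500, 1.51375]

f(0.920000) = -0.995382, f(2.820000) = 2.309737 (opposite signs)
step 1: m = 1.870000, f(m) = 0.806438 > 0 → root in [0.920000, 1.870000]
step 2: m = 1.395000, f(m) = -0.032856 < 0 → root in [1.395000, 1.870000]
step 3: m = 1.632500, f(m) = 0.397488 > 0 → root in [1.395000, 1.632500]
step 4: m = 1.513750, f(m) = 0.185403 > 0 → root in [1.395000, 1.513750]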